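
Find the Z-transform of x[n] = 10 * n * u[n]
Z{n*u[n]} = z/(z-1)^2
By linearity: Z{10*n*u[n]} = 10z/(z-1)^2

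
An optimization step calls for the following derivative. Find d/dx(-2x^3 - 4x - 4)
Power rule: d/dx(ax^n)=n·a·x^(n-1)
Term by term: -6·x^2-4

Answer: -6x^2-4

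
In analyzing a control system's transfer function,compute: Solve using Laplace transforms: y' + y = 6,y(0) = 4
Take L of both sides: sY(s) - 4 + Y(s) = 6/s
Y(s)(s + 1) = 6/s + 4
Y(s) = 6/(s(s + 1)) + 4/(s + 1)
Partial fractions: 6/(s(s + 1)) = 6/s - 6/(s + 1)
So Y(s) = 6/s - 2/(s + 1)
Inverse transform (L^(-1){1/s} = 1, L^(-1){1/(s + 1)} = e^(-t)):

Answer: y(t) = 6 - 2·e^(-t)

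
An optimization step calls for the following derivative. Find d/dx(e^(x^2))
Chain rule: d/dx[e^u]=e^u · u' where u=x^2
u'=2x

Answer: 2x·e^(x^2)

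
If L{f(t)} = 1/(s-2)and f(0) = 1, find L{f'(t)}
L{f'(t)}=s·F(s) - f(0)=s/(s-2)-1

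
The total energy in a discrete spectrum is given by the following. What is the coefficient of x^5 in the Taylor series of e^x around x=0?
Taylor series of e^x=Σ x^n/n!
Coefficient of x^5=1/5!=1/120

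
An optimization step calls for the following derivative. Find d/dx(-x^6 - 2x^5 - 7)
Power rule: d/dx(ax^n)=n·a·x^(n-1)
Term by term: -6·x^5 - 10·x^4

Answer: -6x^5 - 10x^4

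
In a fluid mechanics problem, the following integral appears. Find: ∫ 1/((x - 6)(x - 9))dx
Partial fractions: 1/((x-6)(x-9))=A/(x-6) + B/(x-9)
A=-1/3, B=1/3
∫ [-1/3· 1/(x-6) + 1/3· 1/(x-9)] dx
=(1/3)[ln|x-9| - ln|x-6|] + C

Answer: (1/3)·ln|(x-9)/(x-6)| + C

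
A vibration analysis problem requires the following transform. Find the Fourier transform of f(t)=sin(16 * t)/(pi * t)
sin(W * t)/(pi * t)=(W/pi) * sinc(W * t/pi) is the impulse response of the ideal low-pass filter with cutoff W (here W=16).
Its Fourier transform is a rectangular function:
F(omega)=1 for |omega| < 16, 0 otherwise

Answer: rect(omega/32) [i.e., 1 for |omega| < 16, 0 otherwise]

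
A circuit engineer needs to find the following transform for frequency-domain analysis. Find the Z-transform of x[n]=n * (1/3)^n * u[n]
Using the property Z{n*a^n*u[n]} = az/(z-a)^2
With a = 1/3: X(z) = (1/3)z/(z - 1/3)^2, |z| > 1/3

Answer: (1/3)z/(z - 1/3)^2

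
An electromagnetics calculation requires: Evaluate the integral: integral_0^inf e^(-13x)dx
integral_0^inf e^(-13x) dx=[-1/13 * e^(-13x)]_0^inf
=0 - (-1/13)=1/13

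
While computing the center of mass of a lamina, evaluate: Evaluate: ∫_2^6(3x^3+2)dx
Step 1: Find antiderivative F(x) = (3/4)x^4 + 2x
Step 2: F(6) - F(2) = 984 - (16) = 968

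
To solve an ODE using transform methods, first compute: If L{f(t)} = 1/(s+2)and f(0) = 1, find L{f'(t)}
L{f'(t)}=s·F(s) - f(0)=s/(s + 2) - 1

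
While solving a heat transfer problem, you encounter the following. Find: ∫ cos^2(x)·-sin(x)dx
Let u = cos(x), du = -sin(x) dx
∫ u^2 du = u^3/3+C

Answer: cos^3(x)/3+C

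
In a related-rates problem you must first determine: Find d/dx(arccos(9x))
d/dx[arccos(u)]=-u'/√(1-u²), u=9x, u'=9

Answer: -9/√(1-81x²)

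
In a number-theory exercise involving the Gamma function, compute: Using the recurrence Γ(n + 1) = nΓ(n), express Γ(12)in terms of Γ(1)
Γ(12)=11Γ(11)=11·10Γ(10)=...=11!·Γ(1)=39916800·Γ(1)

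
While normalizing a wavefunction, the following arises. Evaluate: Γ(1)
Γ(n) = (n-1)! for positive integers
Γ(1) = 0! = 1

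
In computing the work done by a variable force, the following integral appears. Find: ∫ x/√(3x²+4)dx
Let u = 3x²+4, du = 6x dx
∫ (1/6)·u^(-1/2) du = √u/3+C

Answer: √(3x²+4)/3+C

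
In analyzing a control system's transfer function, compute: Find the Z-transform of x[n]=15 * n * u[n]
Z{n * u[n]} = z/(z-1)^2
By linearity: Z{15 * n * u[n]} = 15z/(z-1)^2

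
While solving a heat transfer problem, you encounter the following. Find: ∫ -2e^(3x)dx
Since d/dx[e^(3x)]=3e^(3x), we get -2/3 e^(3x) + C

Answer: (-2/3)e^(3x) + C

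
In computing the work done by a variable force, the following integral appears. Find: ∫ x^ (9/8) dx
Power rule: ∫ x^(9/8) dx=x^(17/8)/(17/8) + C

Answer: (8/17)·x^(17/8) + C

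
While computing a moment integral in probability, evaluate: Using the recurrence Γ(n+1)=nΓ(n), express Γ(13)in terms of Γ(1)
Γ(13)=12Γ(12)=12·11Γ(11)=...=12!·Γ(1)=479001600·Γ(1)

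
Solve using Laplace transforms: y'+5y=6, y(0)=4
Take L of both sides: sY(s) - 4 + 5Y(s)=6/s
Y(s)(s + 5)=6/s + 4
Y(s)=6/(s(s + 5)) + 4/(s + 5)
Partial fractions: 6/(s(s + 5))=(6/5)/s - (6/5)/(s + 5)
So Y(s)=(6/5)/s + (14/5)/(s + 5)
Inverse transform (L^(-1){1/s}=1, L^(-1){1/(s + 5)}=e^(-5t)):

Answer: y(t)=6/5 + (14/5)·e^(-5t)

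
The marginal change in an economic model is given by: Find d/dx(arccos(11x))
d/dx[arccos(u)] = -u'/√(1-u²), u = 11x, u' = 11

Answer: -11/√(1 - 121x²)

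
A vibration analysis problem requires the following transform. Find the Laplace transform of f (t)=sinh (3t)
L{sinh(at)} = a/(s²-a²)
L{sinh(3t)} = 3/(s²-9)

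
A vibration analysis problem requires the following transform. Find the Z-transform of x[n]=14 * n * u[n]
Z{n * u[n]} = z/(z-1)^2
By linearity: Z{14 * n * u[n]} = 14z/(z-1)^2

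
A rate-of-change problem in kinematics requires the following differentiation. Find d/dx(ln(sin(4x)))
Chain rule: d/dx[ln(u)] = u'/u where u = sin(4x)
u' = 4cos(4x)

Answer: (4cos(4x))/(sin(4x))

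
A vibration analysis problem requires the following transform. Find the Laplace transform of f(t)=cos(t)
L{cos(wt)}=s/(s² + w²)
L{cos(t)}=s/(s² + 1)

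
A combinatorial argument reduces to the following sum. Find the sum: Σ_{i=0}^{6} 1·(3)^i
Geometric series: S = a(1 - r^n)/(1 - r)
a = 1, r = 3, n = 7
S = 1(1-2187)/-2 = 1093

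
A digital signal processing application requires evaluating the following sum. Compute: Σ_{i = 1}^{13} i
Using formula: Σ i^1 = n(n + 1)/2 = 13·14/2 = 91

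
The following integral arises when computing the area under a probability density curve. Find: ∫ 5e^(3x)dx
Since d/dx[e^(3x)] = 3e^(3x), we get 5/3 e^(3x)+C

Answer: (5/3)e^(3x)+C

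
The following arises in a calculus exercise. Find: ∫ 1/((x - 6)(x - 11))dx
Partial fractions: 1/((x-6)(x-11))=A/(x-6) + B/(x-11)
A=-1/5, B=1/5
∫ [-1/5· 1/(x-6) + 1/5· 1/(x-11)] dx
=(1/5)[ln|x-11| - ln|x-6|] + C

Answer: (1/5)·ln|(x-11)/(x-6)| + C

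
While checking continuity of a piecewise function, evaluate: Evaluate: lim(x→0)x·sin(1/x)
Squeeze theorem: -|x| ≤ x·sin(1/x) ≤ |x|
Since x → 0 as x → 0, by squeeze theorem the limit is 0

Answer: 0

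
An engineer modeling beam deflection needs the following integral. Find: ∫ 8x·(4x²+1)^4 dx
Let u = 4x² + 1, du = 8x dx
∫ u^4 du = u^5/5 + C

Answer: (4x² + 1)^5/5 + C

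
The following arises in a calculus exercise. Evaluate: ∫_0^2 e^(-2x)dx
Antiderivative: (1/(-2))e^(-2x)
Evaluate: (1/(-2))(e^-4 - 1)

Answer: (e^-4 - 1)/(-2)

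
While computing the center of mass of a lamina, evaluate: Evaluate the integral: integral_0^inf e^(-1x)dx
integral_0^inf e^(-1x) dx = [-1/1*e^(-1x)]_0^inf
= 0 - (-1/1) = 1/1

Answer: 1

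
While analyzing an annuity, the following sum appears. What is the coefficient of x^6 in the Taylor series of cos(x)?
cos(x)=Σ (-1)^k x^(2k)/(2k)!
For x^6: (-1)^3/6!=-1/720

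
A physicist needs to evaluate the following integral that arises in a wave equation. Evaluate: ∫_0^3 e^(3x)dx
Antiderivative: (1/3)e^(3x)
Evaluate: (1/3)(e^9-1)

Answer: (e^9-1)/3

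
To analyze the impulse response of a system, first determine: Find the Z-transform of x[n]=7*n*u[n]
Z{n*u[n]}=z/(z-1)^2
By linearity: Z{7*n*u[n]}=7z/(z-1)^2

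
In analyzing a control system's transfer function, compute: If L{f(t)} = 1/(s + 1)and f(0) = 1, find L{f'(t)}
L{f'(t)} = s·F(s) - f(0) = s/(s+1)-1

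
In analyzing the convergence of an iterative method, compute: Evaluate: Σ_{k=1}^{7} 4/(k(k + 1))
Partial fractions: 4/(k(k + 1))=4/k - 4/(k + 1)
Telescoping sum: 4(1 - 1/8)=4·7/8

Answer: 7/2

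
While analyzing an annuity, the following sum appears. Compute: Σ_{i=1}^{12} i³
Using formula: Σ i^3 = [n(n + 1)/2]² = [12·13/2]² = 6084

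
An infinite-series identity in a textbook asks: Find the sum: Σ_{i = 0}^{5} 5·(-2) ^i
Geometric series: S=a(1 - r^n)/(1 - r)
a=5, r=-2, n=6
S=5(1-64)/3=-105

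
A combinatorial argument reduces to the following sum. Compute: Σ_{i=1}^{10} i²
Using formula: Σ i^2=n(n + 1)(2n + 1)/6=10·11·21/6=385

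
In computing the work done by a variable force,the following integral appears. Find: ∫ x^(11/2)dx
Power rule: ∫ x^(11/2) dx=x^(13/2)/(13/2) + C

Answer: (2/13)·x^(13/2) + C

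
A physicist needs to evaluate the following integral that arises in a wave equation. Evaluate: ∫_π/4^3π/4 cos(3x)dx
Antiderivative: sin(3x)/3
Evaluate at bounds: [sin(3·3π/4)/3] - [sin(3·π/4)/3]
= ((√2/2) - (√2/2))/3 = 0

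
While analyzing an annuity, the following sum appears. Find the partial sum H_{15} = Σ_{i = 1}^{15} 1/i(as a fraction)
H_15=1 + 1/2 + 1/3 + ... + 1/15
=1195757/360360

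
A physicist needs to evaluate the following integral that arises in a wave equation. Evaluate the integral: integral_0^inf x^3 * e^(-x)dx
This is a Gamma integral. Substitute u=1x:
integral_0^inf x^3*e^(-x) dx=(1/1^4) integral_0^inf u^3*e^(-u) du
=Gamma(4)/1^4=3!/1^4=6/1

Answer: 6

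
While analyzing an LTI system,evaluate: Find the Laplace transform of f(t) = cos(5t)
L{cos(wt)} = s/(s² + w²)
L{cos(5t)} = s/(s² + 25)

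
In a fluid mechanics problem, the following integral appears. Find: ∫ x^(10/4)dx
Power rule: ∫ x^(5/2) dx=x^(7/2)/(7/2) + C

Answer: (2/7)·x^(7/2) + C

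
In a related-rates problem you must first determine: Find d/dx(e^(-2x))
Chain rule: d/dx[e^u]=e^u · u' where u=-2x
u'=-2

Answer: -2·e^(-2x)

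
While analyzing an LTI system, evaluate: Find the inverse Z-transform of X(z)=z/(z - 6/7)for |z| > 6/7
Standard pair: z/(z-a) <-> a^n * u[n] for causal signals
With a=6/7: x[n]=(6/7)^n * u[n]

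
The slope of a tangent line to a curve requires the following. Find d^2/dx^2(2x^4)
Apply power rule 2 times:
d^1: 8x^3
d^2: 24x^2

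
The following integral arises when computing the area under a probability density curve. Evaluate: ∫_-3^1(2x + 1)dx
Step 1: Find antiderivative F(x) = x^2+x
Step 2: F(1) - F(-3) = 2 - (6) = -4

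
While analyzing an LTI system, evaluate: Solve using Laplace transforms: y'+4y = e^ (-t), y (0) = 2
Take L: sY - 2 + 4Y = 1/(s + 1)
Y(s + 4) = 1/(s + 1) + 2
Y = 1/((s + 1)(s + 4)) + 2/(s + 4)
Partial fractions: 1/((s + 1)(s + 4)) = (1/3)/(s + 1) - (1/3)/(s + 4)
So Y = (1/3)/(s + 1) + (5/3)/(s + 4)
Inverse Laplace transform (L^(-1){1/(s + 1)} = e^(-t), L^(-1){1/(s + 4)} = e^(-4t)):

Answer: y(t) = (1/3)·e^(-t) + (5/3)·e^(-4t)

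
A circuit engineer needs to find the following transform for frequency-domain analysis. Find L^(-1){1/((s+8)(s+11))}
Partial fractions: 1/((s+8)(s+11)) = A/(s+8)+B/(s+11)
Cover-up: A = 1/(s+11)|_{s = -8} = 1/3; B = 1/(s+8)|_{s = -11} = -1/3
L^(-1) = (1/3)e^(-8t) - (1/3)e^(-11t)

Answer: (1/3)(e^(-8t) - e^(-11t))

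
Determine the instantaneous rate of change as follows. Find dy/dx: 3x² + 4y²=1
Differentiate: 6x + 8y·(dy/dx)=0
dy/dx=-6x/(8y)=-(3/4)·(x/y)

Answer: dy/dx=-(3/4)·(x/y)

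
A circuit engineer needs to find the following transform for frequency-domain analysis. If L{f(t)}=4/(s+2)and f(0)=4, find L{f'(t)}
L{f'(t)}=s·F(s) - f(0)=4s/(s + 2) - 4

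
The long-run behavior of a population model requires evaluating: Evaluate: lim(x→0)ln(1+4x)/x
L'Hôpital (0/0): lim 4/(1+4x) / 1 = 4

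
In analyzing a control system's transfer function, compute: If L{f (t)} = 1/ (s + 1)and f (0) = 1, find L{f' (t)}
L{f'(t)} = s·F(s) - f(0) = s/(s + 1) - 1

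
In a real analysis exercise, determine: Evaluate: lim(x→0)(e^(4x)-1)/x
L'Hôpital (0/0): lim 4e^(4x)/1 = 4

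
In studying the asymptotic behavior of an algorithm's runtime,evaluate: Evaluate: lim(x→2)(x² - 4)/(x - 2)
Factor: (x² - 4) = (x-2)(x + 2)
Cancel (x-2): lim(x→2) (x + 2) = 4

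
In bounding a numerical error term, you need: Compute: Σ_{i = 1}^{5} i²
Using formula: Σ i^2 = n(n+1)(2n+1)/6 = 5·6·11/6 = 55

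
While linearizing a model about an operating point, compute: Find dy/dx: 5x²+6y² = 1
Differentiate: 10x + 12y·(dy/dx) = 0
dy/dx = -10x/(12y) = -(5/6)·(x/y)

Answer: dy/dx = -(5/6)·(x/y)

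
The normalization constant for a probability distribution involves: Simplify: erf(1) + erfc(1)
By definition erfc(x) = 1 - erf(x)
erf(1) + erfc(1) = erf(1) + 1 - erf(1) = 1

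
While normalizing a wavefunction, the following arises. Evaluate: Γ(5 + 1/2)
Γ(n+1/2) = (2n)!√π/(4^n·n!)
= 3628800√π/(1024·120) = (945/32)·√π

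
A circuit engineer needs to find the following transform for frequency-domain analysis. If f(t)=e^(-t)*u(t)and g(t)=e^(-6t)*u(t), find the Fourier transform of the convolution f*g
By the convolution theorem: F{f * g} = F(omega) * G(omega)
F(omega) = 1/(1 + j * omega), G(omega) = 1/(6 + j * omega)
F{f * g} = 1/((1 + j * omega)(6 + j * omega))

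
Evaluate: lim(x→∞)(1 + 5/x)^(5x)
Rewrite as [(1 + 5/x)^x]^5.
lim(1 + 5/x)^x = e^5, so limit = (e^5)^5 = e^25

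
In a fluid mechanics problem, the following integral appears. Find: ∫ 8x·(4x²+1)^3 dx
Let u = 4x² + 1, du = 8x dx
∫ u^3 du = u^4/4 + C

Answer: (4x² + 1)^4/4 + C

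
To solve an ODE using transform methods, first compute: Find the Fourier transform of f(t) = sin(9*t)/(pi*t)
sin(W*t)/(pi*t)=(W/pi)*sinc(W*t/pi) is the impulse response of the ideal low-pass filter with cutoff W (here W=9).
Its Fourier transform is a rectangular function:
F(omega)=1 for |omega| < 9, 0 otherwise

Answer: rect(omega/18) [i.e., 1 for |omega| < 9, 0 otherwise]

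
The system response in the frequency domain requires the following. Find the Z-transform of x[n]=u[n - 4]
Using the time-shift property: Z{u[n-4]} = z^(-4) * z/(z-1)
= z^(-3)/(z-1)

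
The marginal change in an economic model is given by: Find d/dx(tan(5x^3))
Chain rule: d/dx[tan(u)]=sec²(u)·u' where u=5x^3
u'=15x^2

Answer: 15x^2·sec²(5x^3)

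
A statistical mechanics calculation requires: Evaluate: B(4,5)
B(x,y)=Γ(x)Γ(y)/Γ(x+y)=(x-1)!(y-1)!/(x+y-1)!
B(4,5)=3!·4!/8!=1/280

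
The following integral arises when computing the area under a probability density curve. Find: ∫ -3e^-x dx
Since d/dx[e^-x]=- e^-x, we get 3e^-x + C

Answer: 3e^-x + C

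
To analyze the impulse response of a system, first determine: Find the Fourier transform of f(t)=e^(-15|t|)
Using the standard pair: F{e^(-a|t|)} = 2a/(a^2 + omega^2)
With a = 15: F(omega) = 30/(225 + omega^2)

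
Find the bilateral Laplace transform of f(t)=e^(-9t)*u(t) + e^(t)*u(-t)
For e^(-9t)*u(t): L = 1/(s + 9), Re(s) > -9
For e^(t)*u(-t): L = -1/(s-1), Re(s) < 1
Combined: F(s) = 1/(s + 9) - 1/(s-1), -9 < Re(s) < 1

Answer: 1/(s + 9) - 1/(s-1), ROC: -9 < Re(s) < 1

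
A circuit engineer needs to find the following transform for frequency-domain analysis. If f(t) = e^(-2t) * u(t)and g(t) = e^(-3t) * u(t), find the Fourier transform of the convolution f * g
By the convolution theorem: F{f*g}=F(omega)*G(omega)
F(omega)=1/(2+j*omega), G(omega)=1/(3+j*omega)
F{f*g}=1/((2+j*omega)(3+j*omega))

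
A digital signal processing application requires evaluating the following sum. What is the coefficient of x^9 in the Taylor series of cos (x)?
cos(x) has only even powers. Coefficient of x^9 = 0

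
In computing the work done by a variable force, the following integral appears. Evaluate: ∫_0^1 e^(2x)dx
Antiderivative: (1/2)e^(2x)
Evaluate: (1/2)(e^2-1)

Answer: (e^2-1)/2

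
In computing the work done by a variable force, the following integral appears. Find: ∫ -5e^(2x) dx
Since d/dx[e^(2x)] = 2e^(2x), we get -5/2 e^(2x)+C

Answer: (-5/2)e^(2x)+C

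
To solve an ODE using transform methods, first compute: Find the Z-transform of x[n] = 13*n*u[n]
Z{n*u[n]} = z/(z-1)^2
By linearity: Z{13*n*u[n]} = 13z/(z-1)^2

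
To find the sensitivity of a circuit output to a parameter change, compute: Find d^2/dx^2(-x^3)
Apply power rule 2 times:
d^1: -3x^2
d^2: -6x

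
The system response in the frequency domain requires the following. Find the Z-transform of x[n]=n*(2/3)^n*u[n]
Using the property Z{n * a^n * u[n]}=az/(z-a)^2
With a=2/3: X(z)=(2/3)z/(z - 2/3)^2, |z| > 2/3

Answer: (2/3)z/(z - 2/3)^2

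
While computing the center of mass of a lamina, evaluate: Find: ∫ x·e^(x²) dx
Let u=x², du=2x dx
∫ (1/2)e^u du=e^u/2 + C

Answer: e^(x²)/2 + C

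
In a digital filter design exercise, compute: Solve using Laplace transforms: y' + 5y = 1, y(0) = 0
Take L of both sides: sY(s) - 0 + 5Y(s) = 1/s
Y(s)(s + 5) = 1/s + 0
Y(s) = 1/(s(s + 5)) + 0/(s + 5)
Partial fractions: 1/(s(s + 5)) = (1/5)/s - (1/5)/(s + 5)
So Y(s) = (1/5)/s - (1/5)/(s + 5)
Inverse transform (L^(-1){1/s} = 1, L^(-1){1/(s + 5)} = e^(-5t)):

Answer: y(t) = 1/5 - (1/5)·e^(-5t)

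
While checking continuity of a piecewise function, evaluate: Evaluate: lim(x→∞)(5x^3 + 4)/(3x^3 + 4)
Divide numerator and denominator by x^3:
lim (5 + 4/x^3)/(3 + 4/x^3)=5/3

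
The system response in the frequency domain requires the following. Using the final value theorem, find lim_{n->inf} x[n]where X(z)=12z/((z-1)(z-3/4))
Final value theorem: lim x[n] = lim_{z->1} (z-1)*X(z)
(z-1)*X(z) = 12z/(z-3/4)
As z->1: 12/(1-3/4) = 12/(1/4) = 48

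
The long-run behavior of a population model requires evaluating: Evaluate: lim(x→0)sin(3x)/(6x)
L'Hôpital (0/0): lim 3cos(3x)/6=3/6

Answer: 1/2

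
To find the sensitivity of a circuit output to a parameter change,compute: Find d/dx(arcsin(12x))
d/dx[arcsin(u)]=u'/√(1-u²), u=12x, u'=12

Answer: 12/√(1-144x²)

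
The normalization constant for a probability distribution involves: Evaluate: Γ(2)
Γ(n)=(n-1)! for positive integers
Γ(2)=1!=1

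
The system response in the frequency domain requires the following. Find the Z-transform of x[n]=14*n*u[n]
Z{n * u[n]}=z/(z-1)^2
By linearity: Z{14 * n * u[n]}=14z/(z-1)^2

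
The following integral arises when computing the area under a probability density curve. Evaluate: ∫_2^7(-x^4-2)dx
Step 1: Find antiderivative F(x)=(-1/5)x^5-2x
Step 2: F(7) - F(2)=-16877/5 - (-52/5)=-3365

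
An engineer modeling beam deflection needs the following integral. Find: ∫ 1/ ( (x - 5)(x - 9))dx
Partial fractions: 1/((x-5)(x-9)) = A/(x-5) + B/(x-9)
A = -1/4, B = 1/4
∫ [-1/4· 1/(x-5) + 1/4· 1/(x-9)] dx
= (1/4)[ln|x-9| - ln|x-5|] + C

Answer: (1/4)·ln|(x-9)/(x-5)| + C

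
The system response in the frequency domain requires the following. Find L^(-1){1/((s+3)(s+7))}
Partial fractions: 1/((s + 3)(s + 7)) = A/(s + 3) + B/(s + 7)
Cover-up: A = 1/(s + 7)|_{s = -3} = 1/4; B = 1/(s + 3)|_{s = -7} = -1/4
L^(-1) = (1/4)e^(-3t) - (1/4)e^(-7t)

Answer: (1/4)(e^(-3t) - e^(-7t))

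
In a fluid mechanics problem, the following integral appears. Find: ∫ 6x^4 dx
Using power rule: ∫ 6x^4 dx = 6/5 x^5+C = (6/5)x^5+C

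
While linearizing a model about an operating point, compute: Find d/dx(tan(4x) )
Chain rule: d/dx[tan(u)]=sec²(u)·u' where u=4x
u'=4

Answer: 4·sec²(4x)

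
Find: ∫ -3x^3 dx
Using power rule: ∫ -3x^3 dx = -3/4 x^4+C = (-3/4)x^4+C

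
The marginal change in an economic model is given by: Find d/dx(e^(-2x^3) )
Chain rule: d/dx[e^u]=e^u · u' where u=-2x^3
u'=-6x^2

Answer: -6x^2·e^(-2x^3)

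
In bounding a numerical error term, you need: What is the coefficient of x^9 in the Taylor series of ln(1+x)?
ln(1 + x) = Σ (-1)^(n + 1) x^n/n
Coefficient of x^9 = (-1)^10/9 = 1/9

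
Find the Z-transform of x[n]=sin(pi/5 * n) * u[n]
Z{sin(w0 * n) * u[n]} = z * sin(w0)/(z^2-2z * cos(w0)+1)
With w0 = pi/5: X(z) = z * sin(pi/5)/(z^2-2z * cos(pi/5)+1)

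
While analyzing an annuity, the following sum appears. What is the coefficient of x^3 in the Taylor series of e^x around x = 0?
Taylor series of e^x=Σ x^n/n!
Coefficient of x^3=1/3!=1/6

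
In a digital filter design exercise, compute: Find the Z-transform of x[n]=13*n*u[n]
Z{n*u[n]}=z/(z-1)^2
By linearity: Z{13*n*u[n]}=13z/(z-1)^2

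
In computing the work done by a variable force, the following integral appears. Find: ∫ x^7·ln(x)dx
By parts: u=ln(x), dv=x^7 dx
du=1/x dx, v=x^8/8
=x^8·ln(x)/8 - ∫ x^7/8 dx
=x^8·ln(x)/8 - x^8/64+C

Answer: x^8(ln(x)/8-1/64)+C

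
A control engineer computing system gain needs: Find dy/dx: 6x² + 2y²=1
Differentiate: 12x+4y·(dy/dx) = 0
dy/dx = -12x/(4y) = -3·(x/y)

Answer: dy/dx = -3·(x/y)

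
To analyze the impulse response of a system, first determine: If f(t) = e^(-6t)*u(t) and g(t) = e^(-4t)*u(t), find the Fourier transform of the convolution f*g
By the convolution theorem: F{f*g}=F(omega)*G(omega)
F(omega)=1/(6 + j*omega), G(omega)=1/(4 + j*omega)
F{f*g}=1/((6 + j*omega)(4 + j*omega))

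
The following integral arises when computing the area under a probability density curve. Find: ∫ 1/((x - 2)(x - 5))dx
Partial fractions: 1/((x-2)(x-5))=A/(x-2)+B/(x-5)
A=-1/3, B=1/3
∫ [-1/3· 1/(x-2)+1/3· 1/(x-5)] dx
=(1/3)[ln|x-5| - ln|x-2|]+C

Answer: (1/3)·ln|(x-5)/(x-2)|+C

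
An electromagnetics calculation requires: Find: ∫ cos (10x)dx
Using substitution u=10x: ∫ cos(u) du/10=sin(u)/10 + C

Answer: (1/10)sin(10x) + C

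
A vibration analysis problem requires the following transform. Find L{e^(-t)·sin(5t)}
First shifting: L{e^(at)f(t)}=F(s-a)
L{sin(5t)}=5/(s² + 25)
Shift: 5/((s + 1)² + 25)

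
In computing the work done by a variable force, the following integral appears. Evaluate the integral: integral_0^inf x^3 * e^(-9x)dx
This is a Gamma integral. Substitute u = 9x (du = 9 dx):
integral_0^inf x^3 * e^(-9x) dx = (1/9^4) integral_0^inf u^3 * e^(-u) du
= Gamma(4)/9^4 = 3!/9^4 = 6/6561

Answer: 2/2187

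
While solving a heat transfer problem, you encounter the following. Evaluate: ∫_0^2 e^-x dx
Antiderivative: -e^-x
Evaluate: -(e^-2-1)

Answer: (e^-2-1)/(-1)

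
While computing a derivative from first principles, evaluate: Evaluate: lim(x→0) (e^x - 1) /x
L'Hôpital (0/0): lim e^x/1=1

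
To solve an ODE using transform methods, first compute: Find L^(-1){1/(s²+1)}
L^(-1){w/(s² + w²)}=sin(wt)
Here w=1

Answer: sin(t)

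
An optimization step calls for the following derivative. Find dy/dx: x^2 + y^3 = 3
Differentiate: 2x+3y^2·(dy/dx)=0
dy/dx=-2x/(3y^2)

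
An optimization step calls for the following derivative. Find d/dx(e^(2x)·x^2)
Product rule: (fg)' = f'g + fg'
f = e^(2x), f' = 2·e^(2x)
g = x^2, g' = 2x

Answer: 2·e^(2x)·x^2 + 2·e^(2x)·x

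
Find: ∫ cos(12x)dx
Using substitution u = 12x: ∫ cos(u) du/12 = sin(u)/12+C

Answer: (1/12)sin(12x)+C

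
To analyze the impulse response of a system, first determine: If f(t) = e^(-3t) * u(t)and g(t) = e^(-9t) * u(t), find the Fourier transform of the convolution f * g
By the convolution theorem: F{f * g} = F(omega) * G(omega)
F(omega) = 1/(3 + j * omega), G(omega) = 1/(9 + j * omega)
F{f * g} = 1/((3 + j * omega)(9 + j * omega))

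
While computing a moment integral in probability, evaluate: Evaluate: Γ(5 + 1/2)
Γ(n+1/2) = (2n)!√π/(4^n·n!)
= 3628800√π/(1024·120) = (945/32)·√π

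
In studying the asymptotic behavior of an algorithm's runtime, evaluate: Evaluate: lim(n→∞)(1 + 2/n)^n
This is the definition of e^2: lim(1+2/n)^n = e^2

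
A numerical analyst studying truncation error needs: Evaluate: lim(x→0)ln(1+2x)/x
L'Hôpital (0/0): lim 2/(1 + 2x) / 1 = 2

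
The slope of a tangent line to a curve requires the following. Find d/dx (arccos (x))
d/dx[arccos(u)]=-u'/√(1-u²), u=x, u'=1

Answer: -1/√(1-x²)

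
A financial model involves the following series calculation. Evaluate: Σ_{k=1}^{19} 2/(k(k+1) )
Partial fractions: 2/(k(k+1)) = 2/k - 2/(k+1)
Telescoping sum: 2(1-1/20) = 2·19/20

Answer: 19/10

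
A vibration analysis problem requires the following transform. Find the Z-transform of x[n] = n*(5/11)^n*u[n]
Using the property Z{n * a^n * u[n]} = az/(z-a)^2
With a = 5/11: X(z) = (5/11)z/(z - 5/11)^2, |z| > 5/11

Answer: (5/11)z/(z - 5/11)^2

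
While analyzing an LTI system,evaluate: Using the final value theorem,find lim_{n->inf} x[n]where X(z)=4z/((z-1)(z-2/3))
Final value theorem: lim x[n] = lim_{z->1} (z-1)*X(z)
(z-1)*X(z) = 4z/(z-2/3)
As z->1: 4/(1 - 2/3) = 4/(1/3) = 12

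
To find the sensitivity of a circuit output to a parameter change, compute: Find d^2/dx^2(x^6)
Apply power rule 2 times:
d^1: 6x^5
d^2: 30x^4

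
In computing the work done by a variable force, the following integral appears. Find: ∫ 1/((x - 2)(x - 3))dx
Partial fractions: 1/((x-2)(x-3)) = A/(x-2) + B/(x-3)
A = -1, B = 1
∫ [-1· 1/(x-2) + 1· 1/(x-3)] dx
= (1)[ln|x-3| - ln|x-2|] + C

Answer: ln|(x-3)/(x-2)| + C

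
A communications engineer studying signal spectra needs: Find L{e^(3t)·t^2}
First shifting: L{e^(at)f(t)}=F(s-a)
L{t^2}=2/s^3
Shift s → s-3: 2/(s-3)^3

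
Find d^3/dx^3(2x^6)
Apply power rule 3 times:
d^1: 12x^5
d^2: 60x^4
d^3: 240x^3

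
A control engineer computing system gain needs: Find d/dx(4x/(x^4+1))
Quotient rule: (f/g)' = (f'g - fg')/g²
f = 4x, f' = 4
g = x^4+1, g' = 4x^3

Answer: (4·(x^4+1)-16x^4)/(x^4+1)²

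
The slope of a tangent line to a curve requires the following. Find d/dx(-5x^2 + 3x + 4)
Power rule: d/dx(ax^n)=n·a·x^(n-1)
Term by term: -10·x + 3

Answer: -10x + 3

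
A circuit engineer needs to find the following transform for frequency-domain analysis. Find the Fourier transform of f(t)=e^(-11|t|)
Using the standard pair: F{e^(-a|t|)} = 2a/(a^2 + omega^2)
With a = 11: F(omega) = 22/(121 + omega^2)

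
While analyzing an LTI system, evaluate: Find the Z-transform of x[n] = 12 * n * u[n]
Z{n*u[n]} = z/(z-1)^2
By linearity: Z{12*n*u[n]} = 12z/(z-1)^2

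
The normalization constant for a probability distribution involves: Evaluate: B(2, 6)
B(x,y) = Γ(x)Γ(y)/Γ(x+y) = (x-1)!(y-1)!/(x+y-1)!
B(2,6) = 1!·5!/7! = 1/42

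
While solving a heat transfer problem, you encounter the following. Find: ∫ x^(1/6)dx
Power rule: ∫ x^(1/6) dx = x^(7/6)/(7/6) + C

Answer: (6/7)·x^(7/6) + C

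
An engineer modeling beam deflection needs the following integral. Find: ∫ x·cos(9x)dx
By parts: u = x, dv = cos(9x) dx
du = dx, v = sin(9x)/9
= x·sin(9x)/9 + cos(9x)/9² + C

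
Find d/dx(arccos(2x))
d/dx[arccos(u)] = -u'/√(1-u²), u = 2x, u' = 2

Answer: -2/√(1 - 4x²)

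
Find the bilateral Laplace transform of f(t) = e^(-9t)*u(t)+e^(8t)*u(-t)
For e^(-9t) * u(t): L=1/(s + 9), Re(s) > -9
For e^(8t) * u(-t): L=-1/(s-8), Re(s) < 8
Combined: F(s)=1/(s + 9) - 1/(s-8), -9 < Re(s) < 8

Answer: 1/(s + 9) - 1/(s-8), ROC: -9 < Re(s) < 8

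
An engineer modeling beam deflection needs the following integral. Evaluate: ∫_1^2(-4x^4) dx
Step 1: Find antiderivative F(x)=(-4/5)x^5
Step 2: F(2) - F(1)=-128/5 - (-4/5)=-124/5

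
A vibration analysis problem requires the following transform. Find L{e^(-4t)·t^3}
First shifting: L{e^(at)f(t)} = F(s-a)
L{t^3} = 6/s^4
Shift s → s + 4: 6/(s + 4)^4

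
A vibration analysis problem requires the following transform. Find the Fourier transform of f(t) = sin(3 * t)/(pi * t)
sin(W * t)/(pi * t)=(W/pi) * sinc(W * t/pi) is the impulse response of the ideal low-pass filter with cutoff W (here W=3).
Its Fourier transform is a rectangular function:
F(omega)=1 for |omega| < 3, 0 otherwise

Answer: rect(omega/6) [i.e., 1 for |omega| < 3, 0 otherwise]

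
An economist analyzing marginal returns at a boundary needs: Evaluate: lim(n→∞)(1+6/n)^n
This is the definition of e^6: lim(1 + 6/n)^n=e^6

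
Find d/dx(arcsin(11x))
d/dx[arcsin(u)]=u'/√(1-u²), u=11x, u'=11

Answer: 11/√(1 - 121x²)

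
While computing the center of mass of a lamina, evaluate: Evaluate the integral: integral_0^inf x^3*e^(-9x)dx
This is a Gamma integral. Substitute u=9x (du=9 dx):
integral_0^inf x^3 * e^(-9x) dx=(1/9^4) integral_0^inf u^3 * e^(-u) du
=Gamma(4)/9^4=3!/9^4=6/6561

Answer: 2/2187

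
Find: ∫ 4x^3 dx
Using power rule: ∫ 4x^3 dx = 4/4 x^4+C = x^4+C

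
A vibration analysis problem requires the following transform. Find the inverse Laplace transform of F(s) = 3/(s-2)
L^(-1){3/(s-a)} = c·e^(at)
Here a = 2, c = 3

Answer: 3e^(2t)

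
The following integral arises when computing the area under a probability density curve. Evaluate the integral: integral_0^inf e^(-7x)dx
integral_0^inf e^(-7x) dx = [-1/7 * e^(-7x)]_0^inf
= 0 - (-1/7) = 1/7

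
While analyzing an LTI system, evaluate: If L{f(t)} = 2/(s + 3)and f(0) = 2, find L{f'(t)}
L{f'(t)}=s·F(s) - f(0)=2s/(s+3)-2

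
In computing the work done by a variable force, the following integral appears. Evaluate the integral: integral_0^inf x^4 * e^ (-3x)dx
This is a Gamma integral. Substitute u = 3x (du = 3 dx):
integral_0^inf x^4*e^(-3x) dx = (1/3^5) integral_0^inf u^4*e^(-u) du
= Gamma(5)/3^5 = 4!/3^5 = 24/243

Answer: 8/81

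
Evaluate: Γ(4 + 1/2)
Γ(n + 1/2) = (2n)!√π/(4^n·n!)
= 40320√π/(256·24) = (105/16)·√π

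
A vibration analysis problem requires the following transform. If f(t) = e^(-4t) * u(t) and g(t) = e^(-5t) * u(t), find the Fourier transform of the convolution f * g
By the convolution theorem: F{f*g}=F(omega)*G(omega)
F(omega)=1/(4+j*omega), G(omega)=1/(5+j*omega)
F{f*g}=1/((4+j*omega)(5+j*omega))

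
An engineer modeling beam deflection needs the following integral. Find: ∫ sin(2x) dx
Using substitution u=2x: ∫ sin(u) du/2=-cos(u)/2 + C

Answer: (-1/2)cos(2x) + C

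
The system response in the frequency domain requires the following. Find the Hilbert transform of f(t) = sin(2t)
The Hilbert transform shifts each frequency component by -pi/2.
H{sin(wt)}=-cos(wt)
With w=2: H{sin(2t)}=-cos(2t)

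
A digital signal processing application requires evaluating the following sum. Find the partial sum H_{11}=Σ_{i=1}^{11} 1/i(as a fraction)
H_11=1+1/2+1/3+...+1/11
=83711/27720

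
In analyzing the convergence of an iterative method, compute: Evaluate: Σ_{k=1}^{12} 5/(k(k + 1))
Partial fractions: 5/(k(k + 1))=5/k - 5/(k + 1)
Telescoping sum: 5(1 - 1/13)=5·12/13

Answer: 60/13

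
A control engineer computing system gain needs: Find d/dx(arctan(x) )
d/dx[arctan(u)]=u'/(1 + u²), u=x, u'=1

Answer: 1/(1 + x²)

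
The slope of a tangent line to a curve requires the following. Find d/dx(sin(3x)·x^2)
Product rule: (fg)' = f'g + fg'
f = sin(3x), f' = 3·cos(3x)
g = x^2, g' = 2x

Answer: 3·cos(3x)·x^2 + 2·sin(3x)·x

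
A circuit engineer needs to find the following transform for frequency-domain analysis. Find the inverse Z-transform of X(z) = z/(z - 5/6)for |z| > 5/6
Standard pair: z/(z-a) <-> a^n*u[n] for causal signals
With a=5/6: x[n]=(5/6)^n*u[n]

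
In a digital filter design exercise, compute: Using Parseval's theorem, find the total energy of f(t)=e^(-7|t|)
Parseval's theorem: E=integral |f(t)|^2 dt=(1/2pi) integral |F(omega)|^2 domega
E=integral_{-inf}^{inf} e^(-14|t|) dt=2*integral_0^inf e^(-14t) dt=2/(2*7)=1/7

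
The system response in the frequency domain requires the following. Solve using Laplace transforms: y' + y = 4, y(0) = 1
Take L of both sides: sY(s) - 1 + Y(s) = 4/s
Y(s)(s + 1) = 4/s + 1
Y(s) = 4/(s(s + 1)) + 1/(s + 1)
Partial fractions: 4/(s(s + 1)) = 4/s - 4/(s + 1)
So Y(s) = 4/s - 3/(s + 1)
Inverse transform (L^(-1){1/s} = 1, L^(-1){1/(s + 1)} = e^(-t)):

Answer: y(t) = 4 - 3·e^(-t)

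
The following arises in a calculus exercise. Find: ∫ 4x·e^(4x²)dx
Let u = 4x², du = 8x dx
∫ (1/2)e^u du = e^u/2 + C

Answer: e^(4x²)/2 + C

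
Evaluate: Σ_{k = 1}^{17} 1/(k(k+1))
Partial fractions: 1/(k(k+1))=1/k - 1/(k+1)
Telescoping sum: 1(1-1/18)=1·17/18

Answer: 17/18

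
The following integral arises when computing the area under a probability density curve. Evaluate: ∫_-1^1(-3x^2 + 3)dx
Step 1: Find antiderivative F(x) = -x^3+3x
Step 2: F(1) - F(-1) = 2 - (-2) = 4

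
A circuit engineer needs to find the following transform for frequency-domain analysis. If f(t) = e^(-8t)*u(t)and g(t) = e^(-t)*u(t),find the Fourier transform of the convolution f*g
By the convolution theorem: F{f * g} = F(omega) * G(omega)
F(omega) = 1/(8+j * omega), G(omega) = 1/(1+j * omega)
F{f * g} = 1/((8+j * omega)(1+j * omega))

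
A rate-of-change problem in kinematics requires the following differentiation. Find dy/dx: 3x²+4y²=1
Differentiate: 6x + 8y·(dy/dx)=0
dy/dx=-6x/(8y)=-(3/4)·(x/y)

Answer: dy/dx=-(3/4)·(x/y)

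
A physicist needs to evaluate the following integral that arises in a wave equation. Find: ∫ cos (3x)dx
Using substitution u = 3x: ∫ cos(u) du/3 = sin(u)/3+C

Answer: (1/3)sin(3x)+C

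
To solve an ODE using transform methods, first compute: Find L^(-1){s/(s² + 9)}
L^(-1){s/(s² + w²)}=cos(wt)
Here w=3

Answer: cos(3t)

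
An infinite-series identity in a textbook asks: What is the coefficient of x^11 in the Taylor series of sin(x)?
sin(x) = Σ (-1)^k x^(2k+1)/(2k+1)!
For x^11: (-1)^5/11! = -1/39916800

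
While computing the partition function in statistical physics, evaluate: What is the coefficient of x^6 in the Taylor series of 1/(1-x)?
1/(1-x)=Σ x^n for |x|<1
All coefficients are 1

Answer: 1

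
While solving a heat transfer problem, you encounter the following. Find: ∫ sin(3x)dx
Using substitution u = 3x: ∫ sin(u) du/3 = -cos(u)/3+C

Answer: (-1/3)cos(3x)+C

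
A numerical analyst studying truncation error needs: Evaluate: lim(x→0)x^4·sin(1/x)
Squeeze theorem: -|x^4| ≤ x^4·sin(1/x) ≤ |x^4|
Since x^4 → 0 as x → 0, by squeeze theorem the limit is 0

Answer: 0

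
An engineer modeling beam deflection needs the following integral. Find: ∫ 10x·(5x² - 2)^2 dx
Let u=5x² - 2, du=10x dx
∫ u^2 du=u^3/3+C

Answer: (5x² - 2)^3/3+C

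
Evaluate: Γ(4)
Γ(n) = (n-1)! for positive integers
Γ(4) = 3! = 6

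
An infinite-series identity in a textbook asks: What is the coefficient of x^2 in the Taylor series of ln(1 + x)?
ln(1 + x) = Σ (-1)^(n + 1) x^n/n
Coefficient of x^2 = (-1)^3/2 = -1/2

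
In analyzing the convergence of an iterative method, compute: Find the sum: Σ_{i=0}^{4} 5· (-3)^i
Geometric series: S = a(1 - r^n)/(1 - r)
a = 5, r = -3, n = 5
S = 5(1 + 243)/4 = 305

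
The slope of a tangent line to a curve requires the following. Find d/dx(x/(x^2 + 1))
Quotient rule: (f/g)' = (f'g - fg')/g²
f = x, f' = 1
g = x^2 + 1, g' = 2x

Answer: (1·(x^2 + 1) - 2x^2)/(x^2 + 1)²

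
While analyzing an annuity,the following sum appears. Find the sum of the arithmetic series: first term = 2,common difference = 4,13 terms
Last term: a_n=2 + (13 - 1)·4=50
Sum=n(a_1 + a_n)/2=13(2 + 50)/2=338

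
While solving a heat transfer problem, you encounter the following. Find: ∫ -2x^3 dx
Using power rule: ∫ -2x^3 dx=-2/4 x^4+C=(-1/2)x^4+C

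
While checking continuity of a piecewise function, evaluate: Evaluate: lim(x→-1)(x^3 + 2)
Polynomial is continuous, so substitute x=-1:
1·(-1)^3+2=1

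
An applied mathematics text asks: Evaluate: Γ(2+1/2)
Γ(n + 1/2) = (2n)!√π/(4^n·n!)
= 24√π/(16·2) = (3/4)·√π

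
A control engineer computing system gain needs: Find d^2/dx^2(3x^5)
Apply power rule 2 times:
d^1: 15x^4
d^2: 60x^3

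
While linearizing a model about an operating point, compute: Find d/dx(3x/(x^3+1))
Quotient rule: (f/g)' = (f'g - fg')/g²
f = 3x, f' = 3
g = x^3 + 1, g' = 3x^2

Answer: (3·(x^3 + 1) - 9x^3)/(x^3 + 1)²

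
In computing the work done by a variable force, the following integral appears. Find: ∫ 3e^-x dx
Since d/dx[e^-x] = - e^-x, we get -3e^-x + C

Answer: -3e^-x + C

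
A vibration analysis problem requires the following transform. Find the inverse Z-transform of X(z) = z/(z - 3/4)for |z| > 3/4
Standard pair: z/(z-a) <-> a^n * u[n] for causal signals
With a=3/4: x[n]=(3/4)^n * u[n]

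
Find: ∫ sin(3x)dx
Using substitution u = 3x: ∫ sin(u) du/3 = -cos(u)/3+C

Answer: (-1/3)cos(3x)+C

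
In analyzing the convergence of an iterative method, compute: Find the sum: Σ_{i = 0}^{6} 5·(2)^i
Geometric series: S = a(1 - r^n)/(1 - r)
a = 5, r = 2, n = 7
S = 5(1 - 128)/-1 = 635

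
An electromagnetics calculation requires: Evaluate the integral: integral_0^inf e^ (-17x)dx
integral_0^inf e^(-17x) dx = [-1/17*e^(-17x)]_0^inf
= 0 - (-1/17) = 1/17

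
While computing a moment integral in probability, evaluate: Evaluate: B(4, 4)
B(x,y)=Γ(x)Γ(y)/Γ(x+y)=(x-1)!(y-1)!/(x+y-1)!
B(4,4)=3!·3!/7!=1/140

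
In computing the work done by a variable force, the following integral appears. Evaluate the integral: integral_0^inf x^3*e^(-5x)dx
This is a Gamma integral. Substitute u = 5x (du = 5 dx):
integral_0^inf x^3 * e^(-5x) dx = (1/5^4) integral_0^inf u^3 * e^(-u) du
= Gamma(4)/5^4 = 3!/5^4 = 6/625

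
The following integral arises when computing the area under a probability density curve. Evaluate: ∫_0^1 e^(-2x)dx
Antiderivative: (1/(-2))e^(-2x)
Evaluate: (1/(-2))(e^-2-1)

Answer: (e^-2-1)/(-2)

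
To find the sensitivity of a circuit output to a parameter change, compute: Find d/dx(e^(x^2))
Chain rule: d/dx[e^u]=e^u · u' where u=x^2
u'=2x

Answer: 2x·e^(x^2)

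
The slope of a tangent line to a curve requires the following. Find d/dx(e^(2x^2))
Chain rule: d/dx[e^u]=e^u · u' where u=2x^2
u'=4x

Answer: 4x·e^(2x^2)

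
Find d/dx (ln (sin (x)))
Chain rule: d/dx[ln(u)] = u'/u where u = sin(x)
u' = cos(x)

Answer: (cos(x))/(sin(x))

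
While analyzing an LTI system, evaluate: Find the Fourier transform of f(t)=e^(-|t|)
Using the standard pair: F{e^(-a|t|)}=2a/(a^2+omega^2)
With a=1: F(omega)=2/(1+omega^2)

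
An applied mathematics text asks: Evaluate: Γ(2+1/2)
Γ(n+1/2) = (2n)!√π/(4^n·n!)
= 24√π/(16·2) = (3/4)·√π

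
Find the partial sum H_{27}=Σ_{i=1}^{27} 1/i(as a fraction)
H_27=1 + 1/2 + 1/3 + ... + 1/27
=312536252003/80313433200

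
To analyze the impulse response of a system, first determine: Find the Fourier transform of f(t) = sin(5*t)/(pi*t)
sin(W * t)/(pi * t)=(W/pi) * sinc(W * t/pi) is the impulse response of the ideal low-pass filter with cutoff W (here W=5).
Its Fourier transform is a rectangular function:
F(omega)=1 for |omega| < 5, 0 otherwise

Answer: rect(omega/10) [i.e., 1 for |omega| < 5, 0 otherwise]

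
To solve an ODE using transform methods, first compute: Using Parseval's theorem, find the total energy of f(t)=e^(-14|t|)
Parseval's theorem: E=integral |f(t)|^2 dt=(1/2pi) integral |F(omega)|^2 domega
E=integral_{-inf}^{inf} e^(-28|t|) dt=2 * integral_0^inf e^(-28t) dt=2/(2 * 14)=1/14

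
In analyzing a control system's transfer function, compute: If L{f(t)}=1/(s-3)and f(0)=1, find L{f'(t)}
L{f'(t)} = s·F(s) - f(0) = s/(s-3)-1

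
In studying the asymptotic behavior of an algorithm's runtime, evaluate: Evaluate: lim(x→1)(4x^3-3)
Polynomial is continuous, so substitute x = 1:
4·1^3-3 = 1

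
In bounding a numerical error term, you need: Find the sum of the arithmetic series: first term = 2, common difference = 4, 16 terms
Last term: a_n=2+(16-1)·4=62
Sum=n(a_1+a_n)/2=16(2+62)/2=512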